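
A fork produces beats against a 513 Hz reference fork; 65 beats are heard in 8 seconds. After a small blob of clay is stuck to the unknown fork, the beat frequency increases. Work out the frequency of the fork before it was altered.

504.875 Hz

Beat frequency = 65/8 = 8.125 Hz.
|f − 513| = 8.125, so the fork was at either 504.875 Hz or 521.125 Hz.
Adding mass to a fork lowers its frequency; the adjustment lowers the fork's frequency.
The beat rate rose, so the adjustment moved the fork further from 513 Hz — it was already below the reference.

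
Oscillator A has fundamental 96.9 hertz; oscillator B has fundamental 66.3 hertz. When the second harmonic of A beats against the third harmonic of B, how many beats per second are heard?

5.1 Hz

Second harmonic of the first: 2·96.9 = 193.8 Hz.
Third harmonic of the second: 3·66.3 = 198.9 Hz.
f_beat = |193.8 − 198.9| = 5.1 Hz.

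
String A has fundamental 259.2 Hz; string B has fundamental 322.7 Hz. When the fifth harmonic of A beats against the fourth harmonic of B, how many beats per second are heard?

5.2 Hz

Fifth harmonic of the first: 5·259.2 = 1296.0 Hz.
Fourth harmonic of the second: 4·322.7 = 1290.8 Hz.
f_beat = |1296.0 − 1290.8| = 5.2 Hz.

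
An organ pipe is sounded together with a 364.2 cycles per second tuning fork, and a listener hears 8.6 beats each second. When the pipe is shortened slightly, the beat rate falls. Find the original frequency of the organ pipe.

|f − 364.2| = 8.6, so the organ pipe was at either 355.6 Hz or 372.8 Hz.
A shorter pipe has a higher fundamental; the adjustment raises the organ pipe's frequency.
The beat rate fell, so the adjustment moved the organ pipe toward 364.2 Hz — it must have started below the reference.

355.6 Hz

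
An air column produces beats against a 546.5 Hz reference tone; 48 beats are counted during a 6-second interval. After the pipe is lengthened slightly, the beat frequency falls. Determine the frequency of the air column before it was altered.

Beat frequency = 48/6 = 8 Hz.
|f − 546.5| = 8, so the air column was at either 538.5 Hz or 554.5 Hz.
A longer pipe has a lower fundamental; the adjustment lowers the air column's frequency.
The beat rate fell, so the adjustment moved the air column toward 546.5 Hz — it must have started above the reference.

554.5 Hz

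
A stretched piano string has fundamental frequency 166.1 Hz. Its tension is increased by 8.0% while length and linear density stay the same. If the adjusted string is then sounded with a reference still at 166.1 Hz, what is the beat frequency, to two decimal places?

For a string, f ∝ √T, so the new frequency is 166.1·√1.080 = 172.6162 Hz.
f_beat = |172.6162 − 166.1| = 6.52 Hz.

6.52 Hz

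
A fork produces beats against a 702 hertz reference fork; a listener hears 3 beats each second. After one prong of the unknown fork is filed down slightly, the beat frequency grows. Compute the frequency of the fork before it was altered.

|f − 702| = 3, so the fork was at either 699 Hz or 705 Hz.
Filing a prong removes mass and raises the fork's frequency; the adjustment raises the fork's frequency.
The beat rate rose, so the adjustment moved the fork further from 702 Hz — it was already above the reference.

705 Hz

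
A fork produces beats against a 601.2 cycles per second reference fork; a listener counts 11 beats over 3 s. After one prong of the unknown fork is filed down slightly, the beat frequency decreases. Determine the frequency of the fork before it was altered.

597.5333 Hz

Beat frequency = 11/3 = 3.6667 Hz.
|f − 601.2| = 3.6667, so the fork was at either 597.5333 Hz or 604.8667 Hz.
Filing a prong removes mass and raises the fork's frequency; the adjustment raises the fork's frequency.
The beat rate fell, so the adjustment moved the fork toward 601.2 Hz — it must have started below the reference.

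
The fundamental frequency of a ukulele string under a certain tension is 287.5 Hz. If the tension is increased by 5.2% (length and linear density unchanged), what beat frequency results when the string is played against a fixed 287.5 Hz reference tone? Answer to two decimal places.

7.38 Hz

For a string, f ∝ √T, so the new frequency is 287.5·√1.052 = 294.8803 Hz.
f_beat = |294.8803 − 287.5| = 7.38 Hz.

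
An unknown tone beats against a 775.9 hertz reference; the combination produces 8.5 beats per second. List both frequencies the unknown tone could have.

|f − 775.9| = 8.5, so f = 775.9 ± 8.5.

767.4 Hz or 784.4 Hz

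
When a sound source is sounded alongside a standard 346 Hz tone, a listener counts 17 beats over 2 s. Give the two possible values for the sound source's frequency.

337.5 Hz or 354.5 Hz

Beat frequency = 17/2 = 8.5 Hz.
|f − 346| = 8.5, so f = 346 ± 8.5.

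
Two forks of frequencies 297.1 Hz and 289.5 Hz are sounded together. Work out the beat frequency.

7.6 Hz

f_beat = |f₁ − f₂|.
|297.1 − 289.5| = 7.6 Hz.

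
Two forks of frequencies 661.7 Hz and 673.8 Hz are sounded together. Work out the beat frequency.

12.1 Hz

f_beat = |f₁ − f₂|.
|661.7 − 673.8| = 12.1 Hz.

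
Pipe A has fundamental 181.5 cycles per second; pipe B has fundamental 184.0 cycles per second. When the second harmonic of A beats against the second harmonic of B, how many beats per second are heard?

Second harmonic of the first: 2·181.5 = 363.0 Hz.
Second harmonic of the second: 2·184.0 = 368.0 Hz.
f_beat = |363.0 − 368.0| = 5.0 Hz.

5.0 Hz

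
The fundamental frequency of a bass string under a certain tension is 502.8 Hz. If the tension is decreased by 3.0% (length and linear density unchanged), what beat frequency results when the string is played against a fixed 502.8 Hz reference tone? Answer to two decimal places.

For a string, f ∝ √T, so the new frequency is 502.8·√0.970 = 495.2006 Hz.
f_beat = |495.2006 − 502.8| = 7.60 Hz.

7.60 Hz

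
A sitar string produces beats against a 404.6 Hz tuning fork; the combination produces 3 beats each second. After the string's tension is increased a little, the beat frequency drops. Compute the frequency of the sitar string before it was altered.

|f − 404.6| = 3, so the sitar string was at either 401.6 Hz or 407.6 Hz.
Higher tension means higher frequency; the adjustment raises the sitar string's frequency.
The beat rate fell, so the adjustment moved the sitar string toward 404.6 Hz — it must have started below the reference.

401.6 Hz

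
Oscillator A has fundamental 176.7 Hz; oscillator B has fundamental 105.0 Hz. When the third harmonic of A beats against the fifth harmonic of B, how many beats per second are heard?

5.1 Hz

Third harmonic of the first: 3·176.7 = 530.1 Hz.
Fifth harmonic of the second: 5·105.0 = 525.0 Hz.
f_beat = |530.1 − 525.0| = 5.1 Hz.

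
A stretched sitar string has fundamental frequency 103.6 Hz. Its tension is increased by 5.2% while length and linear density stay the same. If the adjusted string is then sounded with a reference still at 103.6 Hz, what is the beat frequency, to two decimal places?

2.66 Hz

For a string, f ∝ √T, so the new frequency is 103.6·√1.052 = 106.2595 Hz.
f_beat = |106.2595 − 103.6| = 2.66 Hz.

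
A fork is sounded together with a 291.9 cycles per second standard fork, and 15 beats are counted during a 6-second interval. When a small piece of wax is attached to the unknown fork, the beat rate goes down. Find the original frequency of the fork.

294.4 Hz

Beat frequency = 15/6 = 2.5 Hz.
|f − 291.9| = 2.5, so the fork was at either 289.4 Hz or 294.4 Hz.
Loading a fork with wax lowers its frequency; the adjustment lowers the fork's frequency.
The beat rate fell, so the adjustment moved the fork toward 291.9 Hz — it must have started above the reference.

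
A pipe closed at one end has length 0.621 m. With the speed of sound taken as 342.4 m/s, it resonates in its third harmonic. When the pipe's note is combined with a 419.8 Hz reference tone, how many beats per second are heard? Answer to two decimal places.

6.27 Hz

Closed pipe (odd harmonics): f_n = n·v/(4L) = 3·342.4/(4·0.621) = 413.5266 Hz.
f_beat = |413.5266 − 419.8| = 6.27 Hz.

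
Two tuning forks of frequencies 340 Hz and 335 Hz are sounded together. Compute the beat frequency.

5 Hz

The beat frequency equals the magnitude of the frequency difference.
|340 − 335| = 5 Hz.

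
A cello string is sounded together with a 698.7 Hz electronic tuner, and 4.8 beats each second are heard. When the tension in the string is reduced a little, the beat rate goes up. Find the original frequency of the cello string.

693.9 Hz

|f − 698.7| = 4.8, so the cello string was at either 693.9 Hz or 703.5 Hz.
Lower tension means lower frequency; the adjustment lowers the cello string's frequency.
The beat rate rose, so the adjustment moved the cello string further from 698.7 Hz — it was already below the reference.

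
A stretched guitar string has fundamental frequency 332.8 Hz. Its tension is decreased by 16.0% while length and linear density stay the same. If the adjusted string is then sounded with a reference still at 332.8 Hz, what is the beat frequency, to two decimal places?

27.78 Hz

For a string, f ∝ √T, so the new frequency is 332.8·√0.840 = 305.0162 Hz.
f_beat = |305.0162 − 332.8| = 27.78 Hz.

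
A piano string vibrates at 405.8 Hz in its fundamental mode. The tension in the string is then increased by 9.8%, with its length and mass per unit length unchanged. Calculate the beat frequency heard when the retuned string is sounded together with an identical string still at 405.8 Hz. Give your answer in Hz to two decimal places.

For a string, f ∝ √T, so the new frequency is 405.8·√1.098 = 425.2195 Hz.
f_beat = |425.2195 − 405.8| = 19.42 Hz.

19.42 Hz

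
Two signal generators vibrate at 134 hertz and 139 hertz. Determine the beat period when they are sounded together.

f_beat = |134 − 139| = 5 Hz.
Beat period T = 1 / f_beat = 1 / 5 s.

0.200 s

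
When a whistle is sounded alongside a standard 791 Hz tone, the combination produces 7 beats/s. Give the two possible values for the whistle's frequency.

784 Hz or 798 Hz

|f − 791| = 7, so f = 791 ± 7.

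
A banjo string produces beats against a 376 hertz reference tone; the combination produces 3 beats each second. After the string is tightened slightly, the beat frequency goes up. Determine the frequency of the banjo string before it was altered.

379 Hz

|f − 376| = 3, so the banjo string was at either 373 Hz or 379 Hz.
Increasing tension raises a string's frequency; the adjustment raises the banjo string's frequency.
The beat rate rose, so the adjustment moved the banjo string further from 376 Hz — it was already above the reference.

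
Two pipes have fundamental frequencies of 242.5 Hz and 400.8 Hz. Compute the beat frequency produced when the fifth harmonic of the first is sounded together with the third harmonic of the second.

10.1 Hz

Fifth harmonic of the first: 5·242.5 = 1212.5 Hz.
Third harmonic of the second: 3·400.8 = 1202.4 Hz.
f_beat = |1212.5 − 1202.4| = 10.1 Hz.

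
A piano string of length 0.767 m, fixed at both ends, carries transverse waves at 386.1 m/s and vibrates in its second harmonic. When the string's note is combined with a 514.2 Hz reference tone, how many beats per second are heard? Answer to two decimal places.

10.81 Hz

For a string fixed at both ends, f_n = n·v/(2L) = 2·386.1/(2·0.767) = 503.3898 Hz.
f_beat = |503.3898 − 514.2| = 10.81 Hz.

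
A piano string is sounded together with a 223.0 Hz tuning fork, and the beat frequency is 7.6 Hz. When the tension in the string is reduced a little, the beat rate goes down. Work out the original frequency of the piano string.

230.6 Hz

|f − 223.0| = 7.6, so the piano string was at either 215.4 Hz or 230.6 Hz.
Lower tension means lower frequency; the adjustment lowers the piano string's frequency.
The beat rate fell, so the adjustment moved the piano string toward 223.0 Hz — it must have started above the reference.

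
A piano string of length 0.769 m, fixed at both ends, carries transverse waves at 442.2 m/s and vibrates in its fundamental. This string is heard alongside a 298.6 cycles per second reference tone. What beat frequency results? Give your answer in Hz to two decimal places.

For a string fixed at both ends, f_n = n·v/(2L) = 1·442.2/(2·0.769) = 287.5163 Hz.
f_beat = |287.5163 − 298.6| = 11.08 Hz.

11.08 Hz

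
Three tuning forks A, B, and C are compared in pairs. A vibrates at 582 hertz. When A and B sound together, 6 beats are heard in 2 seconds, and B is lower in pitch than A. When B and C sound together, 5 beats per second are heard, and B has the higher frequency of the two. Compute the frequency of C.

A–B: Beat frequency = 6/2 = 3 Hz.
B is below A, so f_B = 582 − 3 = 579 Hz.
C is below B, so f_C = 579 − 5 = 574 Hz.

574 Hz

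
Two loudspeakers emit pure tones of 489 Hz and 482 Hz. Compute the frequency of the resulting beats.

Beats arise from superposition of two nearby frequencies; the beat rate is |f₁ − f₂|.
|489 − 482| = 7 Hz.

7 Hz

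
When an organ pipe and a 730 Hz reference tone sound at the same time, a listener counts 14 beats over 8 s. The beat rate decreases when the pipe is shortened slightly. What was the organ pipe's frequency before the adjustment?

728.25 Hz

Beat frequency = 14/8 = 1.75 Hz.
|f − 730| = 1.75, so the organ pipe was at either 728.25 Hz or 731.75 Hz.
A shorter pipe has a higher fundamental; the adjustment raises the organ pipe's frequency.
The beat rate fell, so the adjustment moved the organ pipe toward 730 Hz — it must have started below the reference.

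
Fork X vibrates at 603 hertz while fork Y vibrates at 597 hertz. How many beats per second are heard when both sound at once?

f_beat = |f₁ − f₂|.
|603 − 597| = 6 Hz.

6 Hz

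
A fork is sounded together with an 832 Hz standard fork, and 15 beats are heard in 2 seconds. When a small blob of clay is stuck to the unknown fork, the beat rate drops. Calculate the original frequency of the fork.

Beat frequency = 15/2 = 7.5 Hz.
|f − 832| = 7.5, so the fork was at either 824.5 Hz or 839.5 Hz.
Adding mass to a fork lowers its frequency; the adjustment lowers the fork's frequency.
The beat rate fell, so the adjustment moved the fork toward 832 Hz — it must have started above the reference.

839.5 Hz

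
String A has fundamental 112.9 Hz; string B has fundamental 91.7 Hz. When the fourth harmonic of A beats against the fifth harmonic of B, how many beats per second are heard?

6.9 Hz

Fourth harmonic of the first: 4·112.9 = 451.6 Hz.
Fifth harmonic of the second: 5·91.7 = 458.5 Hz.
f_beat = |451.6 − 458.5| = 6.9 Hz.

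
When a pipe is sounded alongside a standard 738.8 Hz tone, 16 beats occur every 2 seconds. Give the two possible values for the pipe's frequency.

Beat frequency = 16/2 = 8 Hz.
|f − 738.8| = 8, so f = 738.8 ± 8.

730.8 Hz or 746.8 Hz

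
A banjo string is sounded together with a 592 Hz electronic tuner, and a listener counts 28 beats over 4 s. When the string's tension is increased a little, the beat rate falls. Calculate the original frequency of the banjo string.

585 Hz

Beat frequency = 28/4 = 7 Hz.
|f − 592| = 7, so the banjo string was at either 585 Hz or 599 Hz.
Higher tension means higher frequency; the adjustment raises the banjo string's frequency.
The beat rate fell, so the adjustment moved the banjo string toward 592 Hz — it must have started below the reference.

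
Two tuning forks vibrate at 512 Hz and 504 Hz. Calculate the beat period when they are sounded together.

f_beat = |512 − 504| = 8 Hz.
Beat period T = 1 / f_beat = 1 / 8 s.

0.125 s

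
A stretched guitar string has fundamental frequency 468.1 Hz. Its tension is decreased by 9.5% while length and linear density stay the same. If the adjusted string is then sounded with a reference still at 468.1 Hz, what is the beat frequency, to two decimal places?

22.79 Hz

For a string, f ∝ √T, so the new frequency is 468.1·√0.905 = 445.3105 Hz.
f_beat = |445.3105 − 468.1| = 22.79 Hz.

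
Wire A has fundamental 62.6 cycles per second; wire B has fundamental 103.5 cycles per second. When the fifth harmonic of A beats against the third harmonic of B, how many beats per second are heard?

2.5 Hz

Fifth harmonic of the first: 5·62.6 = 313.0 Hz.
Third harmonic of the second: 3·103.5 = 310.5 Hz.
f_beat = |313.0 − 310.5| = 2.5 Hz.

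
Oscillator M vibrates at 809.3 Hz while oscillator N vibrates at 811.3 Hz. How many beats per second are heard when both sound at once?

Beats arise from superposition of two nearby frequencies; the beat rate is |f₁ − f₂|.
|809.3 − 811.3| = 2 Hz.

2 Hz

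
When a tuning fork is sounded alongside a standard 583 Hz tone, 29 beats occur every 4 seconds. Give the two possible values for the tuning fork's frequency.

575.75 Hz or 590.25 Hz

Beat frequency = 29/4 = 7.25 Hz.
|f − 583| = 7.25, so f = 583 ± 7.25.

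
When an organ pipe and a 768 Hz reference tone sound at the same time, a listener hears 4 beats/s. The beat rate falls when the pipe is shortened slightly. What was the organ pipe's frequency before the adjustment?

764 Hz

|f − 768| = 4, so the organ pipe was at either 764 Hz or 772 Hz.
A shorter pipe has a higher fundamental; the adjustment raises the organ pipe's frequency.
The beat rate fell, so the adjustment moved the organ pipe toward 768 Hz — it must have started below the reference.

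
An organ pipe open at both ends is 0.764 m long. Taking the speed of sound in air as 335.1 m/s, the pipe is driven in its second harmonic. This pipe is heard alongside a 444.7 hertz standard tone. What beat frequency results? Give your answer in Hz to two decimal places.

6.09 Hz

Open pipe: f_n = n·v/(2L) = 2·335.1/(2·0.764) = 438.6126 Hz.
f_beat = |438.6126 − 444.7| = 6.09 Hz.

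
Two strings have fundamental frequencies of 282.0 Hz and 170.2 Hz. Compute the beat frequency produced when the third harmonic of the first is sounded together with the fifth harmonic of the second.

Third harmonic of the first: 3·282.0 = 846.0 Hz.
Fifth harmonic of the second: 5·170.2 = 851.0 Hz.
f_beat = |846.0 − 851.0| = 5.0 Hz.

5.0 Hz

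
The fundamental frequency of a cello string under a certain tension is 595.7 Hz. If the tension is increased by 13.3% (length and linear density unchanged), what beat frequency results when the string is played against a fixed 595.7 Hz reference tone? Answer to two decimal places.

38.38 Hz

For a string, f ∝ √T, so the new frequency is 595.7·√1.133 = 634.0778 Hz.
f_beat = |634.0778 − 595.7| = 38.38 Hz.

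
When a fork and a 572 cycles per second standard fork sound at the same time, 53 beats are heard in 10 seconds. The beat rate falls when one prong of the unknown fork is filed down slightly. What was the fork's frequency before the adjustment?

566.7 Hz

Beat frequency = 53/10 = 5.3 Hz.
|f − 572| = 5.3, so the fork was at either 566.7 Hz or 577.3 Hz.
Filing a prong removes mass and raises the fork's frequency; the adjustment raises the fork's frequency.
The beat rate fell, so the adjustment moved the fork toward 572 Hz — it must have started below the reference.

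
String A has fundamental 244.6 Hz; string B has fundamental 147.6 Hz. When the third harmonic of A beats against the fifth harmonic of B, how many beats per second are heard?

4.2 Hz

Third harmonic of the first: 3·244.6 = 733.8 Hz.
Fifth harmonic of the second: 5·147.6 = 738.0 Hz.
f_beat = |733.8 − 738.0| = 4.2 Hz.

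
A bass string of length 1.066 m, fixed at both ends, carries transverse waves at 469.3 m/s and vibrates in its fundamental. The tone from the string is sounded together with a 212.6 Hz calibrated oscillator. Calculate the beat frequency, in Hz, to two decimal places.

7.52 Hz

For a string fixed at both ends, f_n = n·v/(2L) = 1·469.3/(2·1.066) = 220.1220 Hz.
f_beat = |220.1220 − 212.6| = 7.52 Hz.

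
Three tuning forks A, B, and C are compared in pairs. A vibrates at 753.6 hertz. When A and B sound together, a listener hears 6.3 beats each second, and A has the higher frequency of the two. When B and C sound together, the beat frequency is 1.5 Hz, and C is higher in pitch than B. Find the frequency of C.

748.8 Hz

B is below A, so f_B = 753.6 − 6.3 = 747.3 Hz.
C is above B, so f_C = 747.3 + 1.5 = 748.8 Hz.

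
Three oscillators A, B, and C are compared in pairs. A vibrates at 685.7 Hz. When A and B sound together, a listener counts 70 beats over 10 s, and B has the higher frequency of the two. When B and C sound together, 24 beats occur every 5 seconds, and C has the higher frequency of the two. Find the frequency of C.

697.5 Hz

A–B: Beat frequency = 70/10 = 7 Hz.
B is above A, so f_B = 685.7 + 7 = 692.7 Hz.
B–C: Beat frequency = 24/5 = 4.8 Hz.
C is above B, so f_C = 692.7 + 4.8 = 697.5 Hz.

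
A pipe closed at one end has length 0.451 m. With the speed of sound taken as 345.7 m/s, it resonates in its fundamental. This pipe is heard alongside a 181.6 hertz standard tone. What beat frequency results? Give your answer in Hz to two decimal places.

10.03 Hz

Closed pipe (odd harmonics): f_n = n·v/(4L) = 1·345.7/(4·0.451) = 191.6297 Hz.
f_beat = |191.6297 − 181.6| = 10.03 Hz.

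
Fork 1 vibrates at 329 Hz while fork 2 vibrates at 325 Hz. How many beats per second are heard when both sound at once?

Beats arise from superposition of two nearby frequencies; the beat rate is |f₁ − f₂|.
|329 − 325| = 4 Hz.

4 Hz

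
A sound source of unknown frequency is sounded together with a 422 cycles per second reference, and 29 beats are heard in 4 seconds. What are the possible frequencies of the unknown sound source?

Beat frequency = 29/4 = 7.25 Hz.
|f − 422| = 7.25, so f = 422 ± 7.25.

414.75 Hz or 429.25 Hz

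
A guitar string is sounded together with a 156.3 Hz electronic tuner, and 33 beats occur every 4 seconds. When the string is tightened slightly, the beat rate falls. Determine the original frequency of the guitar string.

Beat frequency = 33/4 = 8.25 Hz.
|f − 156.3| = 8.25, so the guitar string was at either 148.05 Hz or 164.55 Hz.
Increasing tension raises a string's frequency; the adjustment raises the guitar string's frequency.
The beat rate fell, so the adjustment moved the guitar string toward 156.3 Hz — it must have started below the reference.

148.05 Hz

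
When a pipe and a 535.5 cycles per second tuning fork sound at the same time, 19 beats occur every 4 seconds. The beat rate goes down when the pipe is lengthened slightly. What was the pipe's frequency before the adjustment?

Beat frequency = 19/4 = 4.75 Hz.
|f − 535.5| = 4.75, so the pipe was at either 530.75 Hz or 540.25 Hz.
A longer pipe has a lower fundamental; the adjustment lowers the pipe's frequency.
The beat rate fell, so the adjustment moved the pipe toward 535.5 Hz — it must have started above the reference.

540.25 Hz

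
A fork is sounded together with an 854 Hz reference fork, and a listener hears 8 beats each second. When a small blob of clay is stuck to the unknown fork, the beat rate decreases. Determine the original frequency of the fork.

|f − 854| = 8, so the fork was at either 846 Hz or 862 Hz.
Adding mass to a fork lowers its frequency; the adjustment lowers the fork's frequency.
The beat rate fell, so the adjustment moved the fork toward 854 Hz — it must have started above the reference.

862 Hz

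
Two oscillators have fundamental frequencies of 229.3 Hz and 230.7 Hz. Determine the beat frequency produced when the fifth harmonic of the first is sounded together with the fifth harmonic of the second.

Fifth harmonic of the first: 5·229.3 = 1146.5 Hz.
Fifth harmonic of the second: 5·230.7 = 1153.5 Hz.
f_beat = |1146.5 − 1153.5| = 7.0 Hz.

7.0 Hz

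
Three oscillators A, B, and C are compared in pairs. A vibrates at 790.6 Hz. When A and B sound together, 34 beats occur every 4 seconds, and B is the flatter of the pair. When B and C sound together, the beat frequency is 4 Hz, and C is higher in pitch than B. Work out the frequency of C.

786.1 Hz

A–B: Beat frequency = 34/4 = 8.5 Hz.
B is below A, so f_B = 790.6 − 8.5 = 782.1 Hz.
C is above B, so f_C = 782.1 + 4 = 786.1 Hz.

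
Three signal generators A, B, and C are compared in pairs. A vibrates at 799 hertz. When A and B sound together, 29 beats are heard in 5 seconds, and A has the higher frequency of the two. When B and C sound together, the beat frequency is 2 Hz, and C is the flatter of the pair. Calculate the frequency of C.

791.2 Hz

A–B: Beat frequency = 29/5 = 5.8 Hz.
B is below A, so f_B = 799 − 5.8 = 793.2 Hz.
C is below B, so f_C = 793.2 − 2 = 791.2 Hz.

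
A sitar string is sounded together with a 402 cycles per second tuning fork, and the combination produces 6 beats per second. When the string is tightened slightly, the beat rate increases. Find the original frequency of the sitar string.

|f − 402| = 6, so the sitar string was at either 396 Hz or 408 Hz.
Increasing tension raises a string's frequency; the adjustment raises the sitar string's frequency.
The beat rate rose, so the adjustment moved the sitar string further from 402 Hz — it was already above the reference.

408 Hz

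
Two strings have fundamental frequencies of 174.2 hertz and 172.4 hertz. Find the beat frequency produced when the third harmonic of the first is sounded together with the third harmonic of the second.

Third harmonic of the first: 3·174.2 = 522.6 Hz.
Third harmonic of the second: 3·172.4 = 517.2 Hz.
f_beat = |522.6 − 517.2| = 5.4 Hz.

5.4 Hz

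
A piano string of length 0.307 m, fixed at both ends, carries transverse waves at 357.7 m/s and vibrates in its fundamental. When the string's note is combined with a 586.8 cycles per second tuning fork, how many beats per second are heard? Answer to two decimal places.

4.23 Hz

For a string fixed at both ends, f_n = n·v/(2L) = 1·357.7/(2·0.307) = 582.5733 Hz.
f_beat = |582.5733 − 586.8| = 4.23 Hz.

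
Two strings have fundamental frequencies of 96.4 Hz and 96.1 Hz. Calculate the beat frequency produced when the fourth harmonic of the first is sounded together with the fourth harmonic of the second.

Fourth harmonic of the first: 4·96.4 = 385.6 Hz.
Fourth harmonic of the second: 4·96.1 = 384.4 Hz.
f_beat = |385.6 − 384.4| = 1.2 Hz.

1.2 Hz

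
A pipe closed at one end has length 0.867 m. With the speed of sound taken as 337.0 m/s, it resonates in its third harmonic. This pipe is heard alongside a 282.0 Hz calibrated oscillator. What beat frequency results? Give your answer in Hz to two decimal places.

Closed pipe (odd harmonics): f_n = n·v/(4L) = 3·337.0/(4·0.867) = 291.5225 Hz.
f_beat = |291.5225 − 282.0| = 9.52 Hz.

9.52 Hz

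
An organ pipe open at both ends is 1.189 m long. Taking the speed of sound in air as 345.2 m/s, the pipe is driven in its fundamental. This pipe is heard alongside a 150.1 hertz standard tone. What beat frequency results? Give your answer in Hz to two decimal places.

4.94 Hz

Open pipe: f_n = n·v/(2L) = 1·345.2/(2·1.189) = 145.1640 Hz.
f_beat = |145.1640 − 150.1| = 4.94 Hz.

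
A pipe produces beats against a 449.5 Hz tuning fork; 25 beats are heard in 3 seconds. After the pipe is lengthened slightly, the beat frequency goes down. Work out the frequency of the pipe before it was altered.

Beat frequency = 25/3 = 8.3333 Hz.
|f − 449.5| = 8.3333, so the pipe was at either 441.1667 Hz or 457.8333 Hz.
A longer pipe has a lower fundamental; the adjustment lowers the pipe's frequency.
The beat rate fell, so the adjustment moved the pipe toward 449.5 Hz — it must have started above the reference.

457.8333 Hz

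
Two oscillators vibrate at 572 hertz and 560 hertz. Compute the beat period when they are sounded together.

0.083 s

f_beat = |572 − 560| = 12 Hz.
Beat period T = 1 / f_beat = 1 / 12 s.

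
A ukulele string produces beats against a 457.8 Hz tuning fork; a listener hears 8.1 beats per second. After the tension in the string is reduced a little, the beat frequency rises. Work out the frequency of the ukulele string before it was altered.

449.7 Hz

|f − 457.8| = 8.1, so the ukulele string was at either 449.7 Hz or 465.9 Hz.
Lower tension means lower frequency; the adjustment lowers the ukulele string's frequency.
The beat rate rose, so the adjustment moved the ukulele string further from 457.8 Hz — it was already below the reference.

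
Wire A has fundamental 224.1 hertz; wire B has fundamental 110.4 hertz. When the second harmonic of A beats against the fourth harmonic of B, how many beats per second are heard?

Second harmonic of the first: 2·224.1 = 448.2 Hz.
Fourth harmonic of the second: 4·110.4 = 441.6 Hz.
f_beat = |448.2 − 441.6| = 6.6 Hz.

6.6 Hz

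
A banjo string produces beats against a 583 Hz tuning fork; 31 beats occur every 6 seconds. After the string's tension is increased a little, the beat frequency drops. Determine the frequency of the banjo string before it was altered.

577.8333 Hz

Beat frequency = 31/6 = 5.1667 Hz.
|f − 583| = 5.1667, so the banjo string was at either 577.8333 Hz or 588.1667 Hz.
Higher tension means higher frequency; the adjustment raises the banjo string's frequency.
The beat rate fell, so the adjustment moved the banjo string toward 583 Hz — it must have started below the reference.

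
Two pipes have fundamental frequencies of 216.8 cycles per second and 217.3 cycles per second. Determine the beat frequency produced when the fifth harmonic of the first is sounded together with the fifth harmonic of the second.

Fifth harmonic of the first: 5·216.8 = 1084.0 Hz.
Fifth harmonic of the second: 5·217.3 = 1086.5 Hz.
f_beat = |1084.0 − 1086.5| = 2.5 Hz.

2.5 Hz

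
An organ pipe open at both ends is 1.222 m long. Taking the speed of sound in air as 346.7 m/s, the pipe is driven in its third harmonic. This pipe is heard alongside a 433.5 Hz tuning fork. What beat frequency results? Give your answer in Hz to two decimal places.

7.93 Hz

Open pipe: f_n = n·v/(2L) = 3·346.7/(2·1.222) = 425.5728 Hz.
f_beat = |425.5728 − 433.5| = 7.93 Hz.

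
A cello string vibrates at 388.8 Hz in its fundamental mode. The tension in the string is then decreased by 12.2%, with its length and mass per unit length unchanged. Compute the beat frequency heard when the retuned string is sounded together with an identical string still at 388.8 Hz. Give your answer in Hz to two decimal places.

24.49 Hz

For a string, f ∝ √T, so the new frequency is 388.8·√0.878 = 364.3120 Hz.
f_beat = |364.3120 − 388.8| = 24.49 Hz.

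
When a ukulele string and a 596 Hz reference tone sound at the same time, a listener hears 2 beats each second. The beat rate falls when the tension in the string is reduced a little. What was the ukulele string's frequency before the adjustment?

|f − 596| = 2, so the ukulele string was at either 594 Hz or 598 Hz.
Lower tension means lower frequency; the adjustment lowers the ukulele string's frequency.
The beat rate fell, so the adjustment moved the ukulele string toward 596 Hz — it must have started above the reference.

598 Hz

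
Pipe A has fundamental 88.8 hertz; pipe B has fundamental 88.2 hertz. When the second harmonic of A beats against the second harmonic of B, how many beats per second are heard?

1.2 Hz

Second harmonic of the first: 2·88.8 = 177.6 Hz.
Second harmonic of the second: 2·88.2 = 176.4 Hz.
f_beat = |177.6 − 176.4| = 1.2 Hz.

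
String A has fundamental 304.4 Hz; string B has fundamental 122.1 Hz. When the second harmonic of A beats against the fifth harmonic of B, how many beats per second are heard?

Second harmonic of the first: 2·304.4 = 608.8 Hz.
Fifth harmonic of the second: 5·122.1 = 610.5 Hz.
f_beat = |608.8 − 610.5| = 1.7 Hz.

1.7 Hz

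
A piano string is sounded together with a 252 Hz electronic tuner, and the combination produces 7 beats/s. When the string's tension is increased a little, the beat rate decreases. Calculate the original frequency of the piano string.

|f − 252| = 7, so the piano string was at either 245 Hz or 259 Hz.
Higher tension means higher frequency; the adjustment raises the piano string's frequency.
The beat rate fell, so the adjustment moved the piano string toward 252 Hz — it must have started below the reference.

245 Hz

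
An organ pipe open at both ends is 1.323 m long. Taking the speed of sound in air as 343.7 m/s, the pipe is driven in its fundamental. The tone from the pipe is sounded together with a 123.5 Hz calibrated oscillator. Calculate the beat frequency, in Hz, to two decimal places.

Open pipe: f_n = n·v/(2L) = 1·343.7/(2·1.323) = 129.8942 Hz.
f_beat = |129.8942 − 123.5| = 6.39 Hz.

6.39 Hz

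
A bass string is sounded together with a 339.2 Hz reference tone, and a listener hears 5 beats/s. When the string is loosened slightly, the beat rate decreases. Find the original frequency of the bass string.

344.2 Hz

|f − 339.2| = 5, so the bass string was at either 334.2 Hz or 344.2 Hz.
Reducing tension lowers a string's frequency; the adjustment lowers the bass string's frequency.
The beat rate fell, so the adjustment moved the bass string toward 339.2 Hz — it must have started above the reference.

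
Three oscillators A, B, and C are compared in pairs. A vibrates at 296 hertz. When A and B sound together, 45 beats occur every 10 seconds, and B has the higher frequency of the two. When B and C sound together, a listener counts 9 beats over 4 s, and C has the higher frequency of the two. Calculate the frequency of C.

302.75 Hz

A–B: Beat frequency = 45/10 = 4.5 Hz.
B is above A, so f_B = 296 + 4.5 = 300.5 Hz.
B–C: Beat frequency = 9/4 = 2.25 Hz.
C is above B, so f_C = 300.5 + 2.25 = 302.75 Hz.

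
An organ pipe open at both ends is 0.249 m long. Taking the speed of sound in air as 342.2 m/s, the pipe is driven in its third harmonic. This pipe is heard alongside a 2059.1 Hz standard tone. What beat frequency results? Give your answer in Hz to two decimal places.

2.35 Hz

Open pipe: f_n = n·v/(2L) = 3·342.2/(2·0.249) = 2061.4458 Hz.
f_beat = |2061.4458 − 2059.1| = 2.35 Hz.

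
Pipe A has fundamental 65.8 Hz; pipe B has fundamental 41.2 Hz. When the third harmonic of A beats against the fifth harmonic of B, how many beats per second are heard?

8.6 Hz

Third harmonic of the first: 3·65.8 = 197.4 Hz.
Fifth harmonic of the second: 5·41.2 = 206.0 Hz.
f_beat = |197.4 − 206.0| = 8.6 Hz.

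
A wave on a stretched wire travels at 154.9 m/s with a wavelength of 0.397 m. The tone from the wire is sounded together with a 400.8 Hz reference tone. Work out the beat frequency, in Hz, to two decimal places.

10.62 Hz

Source frequency f = v/λ = 154.9/0.397 = 390.1763 Hz.
f_beat = |390.1763 − 400.8| = 10.62 Hz.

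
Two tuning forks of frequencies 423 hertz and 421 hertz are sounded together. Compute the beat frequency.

2 Hz

Beats arise from superposition of two nearby frequencies; the beat rate is |f₁ − f₂|.
|423 − 421| = 2 Hz.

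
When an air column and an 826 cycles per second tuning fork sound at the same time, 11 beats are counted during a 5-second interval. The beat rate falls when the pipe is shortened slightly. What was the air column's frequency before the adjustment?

823.8 Hz

Beat frequency = 11/5 = 2.2 Hz.
|f − 826| = 2.2, so the air column was at either 823.8 Hz or 828.2 Hz.
A shorter pipe has a higher fundamental; the adjustment raises the air column's frequency.
The beat rate fell, so the adjustment moved the air column toward 826 Hz — it must have started below the reference.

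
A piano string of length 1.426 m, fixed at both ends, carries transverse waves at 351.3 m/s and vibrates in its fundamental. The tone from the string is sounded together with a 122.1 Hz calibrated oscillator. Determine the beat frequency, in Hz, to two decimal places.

1.08 Hz

For a string fixed at both ends, f_n = n·v/(2L) = 1·351.3/(2·1.426) = 123.1767 Hz.
f_beat = |123.1767 − 122.1| = 1.08 Hz.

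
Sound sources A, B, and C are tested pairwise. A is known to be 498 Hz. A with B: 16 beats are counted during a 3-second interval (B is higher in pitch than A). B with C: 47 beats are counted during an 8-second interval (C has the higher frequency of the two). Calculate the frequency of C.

509.2083 Hz

A–B: Beat frequency = 16/3 = 5.3333 Hz.
B is above A, so f_B = 498 + 5.3333 = 503.3333 Hz.
B–C: Beat frequency = 47/8 = 5.875 Hz.
C is above B, so f_C = 503.3333 + 5.875 = 509.2083 Hz.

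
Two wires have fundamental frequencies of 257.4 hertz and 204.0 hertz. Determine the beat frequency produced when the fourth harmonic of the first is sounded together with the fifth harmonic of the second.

9.6 Hz

Fourth harmonic of the first: 4·257.4 = 1029.6 Hz.
Fifth harmonic of the second: 5·204.0 = 1020.0 Hz.
f_beat = |1029.6 − 1020.0| = 9.6 Hz.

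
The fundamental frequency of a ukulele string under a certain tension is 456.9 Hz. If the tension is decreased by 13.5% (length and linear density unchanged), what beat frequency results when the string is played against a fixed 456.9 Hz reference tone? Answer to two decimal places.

31.96 Hz

For a string, f ∝ √T, so the new frequency is 456.9·√0.865 = 424.9416 Hz.
f_beat = |424.9416 − 456.9| = 31.96 Hz.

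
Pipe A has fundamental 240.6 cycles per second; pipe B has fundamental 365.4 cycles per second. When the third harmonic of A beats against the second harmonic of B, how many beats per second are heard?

Third harmonic of the first: 3·240.6 = 721.8 Hz.
Second harmonic of the second: 2·365.4 = 730.8 Hz.
f_beat = |721.8 − 730.8| = 9.0 Hz.

9.0 Hz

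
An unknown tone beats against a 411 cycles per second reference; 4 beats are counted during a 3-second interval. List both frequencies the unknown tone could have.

409.6667 Hz or 412.3333 Hz

Beat frequency = 4/3 = 1.3333 Hz.
|f − 411| = 1.3333, so f = 411 ± 1.3333.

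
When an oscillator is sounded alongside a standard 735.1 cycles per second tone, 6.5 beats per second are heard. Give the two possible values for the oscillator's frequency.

728.6 Hz or 741.6 Hz

|f − 735.1| = 6.5, so f = 735.1 ± 6.5.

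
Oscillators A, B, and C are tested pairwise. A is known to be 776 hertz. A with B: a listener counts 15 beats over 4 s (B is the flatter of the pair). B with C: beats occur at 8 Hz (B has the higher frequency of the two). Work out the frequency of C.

764.25 Hz

A–B: Beat frequency = 15/4 = 3.75 Hz.
B is below A, so f_B = 776 − 3.75 = 772.25 Hz.
C is below B, so f_C = 772.25 − 8 = 764.25 Hz.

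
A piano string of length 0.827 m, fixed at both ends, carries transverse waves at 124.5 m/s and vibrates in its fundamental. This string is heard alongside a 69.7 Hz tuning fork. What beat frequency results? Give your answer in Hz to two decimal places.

For a string fixed at both ends, f_n = n·v/(2L) = 1·124.5/(2·0.827) = 75.2721 Hz.
f_beat = |75.2721 − 69.7| = 5.57 Hz.

5.57 Hz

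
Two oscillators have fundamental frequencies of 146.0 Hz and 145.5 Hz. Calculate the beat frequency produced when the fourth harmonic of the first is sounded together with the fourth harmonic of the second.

2.0 Hz

Fourth harmonic of the first: 4·146.0 = 584.0 Hz.
Fourth harmonic of the second: 4·145.5 = 582.0 Hz.
f_beat = |584.0 − 582.0| = 2.0 Hz.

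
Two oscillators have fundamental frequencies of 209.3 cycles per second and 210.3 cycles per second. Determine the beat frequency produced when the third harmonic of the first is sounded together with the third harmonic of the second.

Third harmonic of the first: 3·209.3 = 627.9 Hz.
Third harmonic of the second: 3·210.3 = 630.9 Hz.
f_beat = |627.9 − 630.9| = 3.0 Hz.

3.0 Hz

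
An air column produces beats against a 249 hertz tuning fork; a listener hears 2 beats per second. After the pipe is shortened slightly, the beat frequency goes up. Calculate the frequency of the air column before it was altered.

|f − 249| = 2, so the air column was at either 247 Hz or 251 Hz.
A shorter pipe has a higher fundamental; the adjustment raises the air column's frequency.
The beat rate rose, so the adjustment moved the air column further from 249 Hz — it was already above the reference.

251 Hz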